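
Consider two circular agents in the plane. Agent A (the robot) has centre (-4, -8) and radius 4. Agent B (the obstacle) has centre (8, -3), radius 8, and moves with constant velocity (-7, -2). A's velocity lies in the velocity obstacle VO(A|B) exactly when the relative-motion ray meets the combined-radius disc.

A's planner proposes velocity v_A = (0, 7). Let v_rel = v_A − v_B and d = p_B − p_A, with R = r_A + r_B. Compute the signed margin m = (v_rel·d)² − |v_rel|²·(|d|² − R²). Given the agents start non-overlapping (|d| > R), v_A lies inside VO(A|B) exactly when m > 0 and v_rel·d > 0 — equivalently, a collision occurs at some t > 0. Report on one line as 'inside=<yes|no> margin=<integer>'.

d = (12, 5),  |d|² = 169;  R = 4+8 = 12,  c = 169−12² = 25
v_rel = (7, 9),  |v_rel|² = 130;  v_rel·d = (7)·(12) + (9)·(5) = 129
130·t² − 258·t + 25 = 0  ⇒  m = 129² − 130·25 = 13391
m = 13391 > 0,  v_rel·d = 129 > 0  ⇒  inside

inside=yes margin=13391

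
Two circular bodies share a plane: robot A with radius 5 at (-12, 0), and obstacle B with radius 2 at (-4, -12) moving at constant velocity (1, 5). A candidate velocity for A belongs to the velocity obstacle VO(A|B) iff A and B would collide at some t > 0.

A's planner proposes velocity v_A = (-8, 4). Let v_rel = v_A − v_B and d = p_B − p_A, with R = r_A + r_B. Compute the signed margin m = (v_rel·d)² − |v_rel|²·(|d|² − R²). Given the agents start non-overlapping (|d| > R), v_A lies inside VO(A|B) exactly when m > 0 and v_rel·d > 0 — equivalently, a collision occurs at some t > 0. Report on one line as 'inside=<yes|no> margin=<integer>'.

d = (8, -12),  |d|² = 208;  R = 5+2 = 7,  c = 208−7² = 159
v_rel = (-9, -1),  |v_rel|² = 82;  v_rel·d = (-9)·(8) + (-1)·(-12) = -60
82·t² + 120·t + 159 = 0  ⇒  m = (-60)² − 82·159 = -9438
m = -9438 < 0,  v_rel·d = -60 < 0  ⇒  outside

inside=no margin=-9438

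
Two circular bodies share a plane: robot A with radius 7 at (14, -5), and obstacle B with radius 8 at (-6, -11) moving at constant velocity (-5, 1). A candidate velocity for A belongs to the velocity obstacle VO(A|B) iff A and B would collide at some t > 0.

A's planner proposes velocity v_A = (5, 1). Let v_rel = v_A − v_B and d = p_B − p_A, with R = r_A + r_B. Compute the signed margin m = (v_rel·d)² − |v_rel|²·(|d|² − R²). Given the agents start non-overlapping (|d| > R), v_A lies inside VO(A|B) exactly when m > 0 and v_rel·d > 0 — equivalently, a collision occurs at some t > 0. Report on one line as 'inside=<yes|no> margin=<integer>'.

d = (-20, -6),  |d|² = 436;  R = 7+8 = 15,  c = 436−15² = 211
v_rel = (10, 0),  |v_rel|² = 100;  v_rel·d = (10)·(-20) + (0)·(-6) = -200
100·t² + 400·t + 211 = 0  ⇒  m = (-200)² − 100·211 = 18900
m = 18900 > 0,  v_rel·d = -200 < 0  ⇒  outside

inside=no margin=18900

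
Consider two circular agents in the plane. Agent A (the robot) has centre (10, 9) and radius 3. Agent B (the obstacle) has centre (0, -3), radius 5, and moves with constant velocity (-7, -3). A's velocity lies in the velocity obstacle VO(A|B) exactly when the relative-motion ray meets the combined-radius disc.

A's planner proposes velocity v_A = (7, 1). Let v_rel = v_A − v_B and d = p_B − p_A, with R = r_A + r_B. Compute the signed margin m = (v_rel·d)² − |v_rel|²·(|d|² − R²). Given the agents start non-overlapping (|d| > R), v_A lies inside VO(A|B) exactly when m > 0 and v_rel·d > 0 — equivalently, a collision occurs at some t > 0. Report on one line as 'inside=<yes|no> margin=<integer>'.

d = (-10, -12),  |d|² = 244;  R = 3+5 = 8,  c = 244−8² = 180
v_rel = (14, 4),  |v_rel|² = 212;  v_rel·d = (14)·(-10) + (4)·(-12) = -188
212·t² + 376·t + 180 = 0  ⇒  m = (-188)² − 212·180 = -2816
m = -2816 < 0,  v_rel·d = -188 < 0  ⇒  outside

inside=no margin=-2816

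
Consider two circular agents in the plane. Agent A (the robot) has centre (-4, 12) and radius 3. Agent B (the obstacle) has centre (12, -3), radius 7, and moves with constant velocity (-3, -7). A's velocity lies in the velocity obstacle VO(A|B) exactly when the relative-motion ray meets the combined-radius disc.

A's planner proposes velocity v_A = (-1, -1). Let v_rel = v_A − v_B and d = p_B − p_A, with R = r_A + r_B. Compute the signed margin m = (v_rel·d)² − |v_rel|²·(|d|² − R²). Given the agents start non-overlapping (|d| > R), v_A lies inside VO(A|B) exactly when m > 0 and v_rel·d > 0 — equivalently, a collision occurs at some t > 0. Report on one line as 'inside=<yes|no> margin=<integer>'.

d = (16, -15),  |d|² = 481;  R = 3+7 = 10,  c = 481−10² = 381
v_rel = (2, 6),  |v_rel|² = 40;  v_rel·d = (2)·(16) + (6)·(-15) = -58
40·t² + 116·t + 381 = 0  ⇒  m = (-58)² − 40·381 = -11876
m = -11876 < 0,  v_rel·d = -58 < 0  ⇒  outside

inside=no margin=-11876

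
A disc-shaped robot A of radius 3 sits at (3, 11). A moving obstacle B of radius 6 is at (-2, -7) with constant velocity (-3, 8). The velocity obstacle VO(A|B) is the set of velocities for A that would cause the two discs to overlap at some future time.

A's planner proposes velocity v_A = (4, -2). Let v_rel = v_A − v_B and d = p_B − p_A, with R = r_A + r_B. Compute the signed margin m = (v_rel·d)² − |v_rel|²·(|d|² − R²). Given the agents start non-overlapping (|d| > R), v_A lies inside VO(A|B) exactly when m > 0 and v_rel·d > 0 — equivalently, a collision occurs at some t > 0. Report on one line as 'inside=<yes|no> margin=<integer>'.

d = (-5, -18),  |d|² = 349;  R = 3+6 = 9,  c = 349−9² = 268
v_rel = (7, -10),  |v_rel|² = 149;  v_rel·d = (7)·(-5) + (-10)·(-18) = 145
149·t² − 290·t + 268 = 0  ⇒  m = 145² − 149·268 = -18907
m = -18907 < 0,  v_rel·d = 145 > 0  ⇒  outside

inside=no margin=-18907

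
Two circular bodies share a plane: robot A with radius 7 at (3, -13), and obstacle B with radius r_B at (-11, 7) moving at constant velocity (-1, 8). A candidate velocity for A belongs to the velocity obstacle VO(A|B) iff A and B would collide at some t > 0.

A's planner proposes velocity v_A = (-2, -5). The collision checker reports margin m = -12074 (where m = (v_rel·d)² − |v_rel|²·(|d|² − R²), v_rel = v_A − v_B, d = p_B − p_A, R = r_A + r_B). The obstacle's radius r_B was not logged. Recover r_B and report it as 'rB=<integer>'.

m = -12074
d = (-14, 20);  v_rel = (-1, -13),  |v_rel|² = 170
v_rel×d = (-1)·(20) − (-13)·(-14) = -202
since m = R²·170 − (-202)²:  R² = (40804 + -12074) / 170 = 169
R = √169 = 13  ⇒  r_B = 13 − 7 = 6

rB=6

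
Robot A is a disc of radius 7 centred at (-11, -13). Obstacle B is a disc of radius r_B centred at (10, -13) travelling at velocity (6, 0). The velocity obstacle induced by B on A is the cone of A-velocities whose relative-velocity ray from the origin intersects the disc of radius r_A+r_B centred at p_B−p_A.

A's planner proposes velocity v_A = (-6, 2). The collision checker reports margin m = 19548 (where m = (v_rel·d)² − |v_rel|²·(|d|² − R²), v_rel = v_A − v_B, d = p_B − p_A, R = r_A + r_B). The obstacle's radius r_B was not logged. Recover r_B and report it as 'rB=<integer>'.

m = 19548
d = (21, 0);  v_rel = (-12, 2),  |v_rel|² = 148
v_rel×d = (-12)·(0) − (2)·(21) = -42
since m = R²·148 − (-42)²:  R² = (1764 + 19548) / 148 = 144
R = √144 = 12  ⇒  r_B = 12 − 7 = 5

rB=5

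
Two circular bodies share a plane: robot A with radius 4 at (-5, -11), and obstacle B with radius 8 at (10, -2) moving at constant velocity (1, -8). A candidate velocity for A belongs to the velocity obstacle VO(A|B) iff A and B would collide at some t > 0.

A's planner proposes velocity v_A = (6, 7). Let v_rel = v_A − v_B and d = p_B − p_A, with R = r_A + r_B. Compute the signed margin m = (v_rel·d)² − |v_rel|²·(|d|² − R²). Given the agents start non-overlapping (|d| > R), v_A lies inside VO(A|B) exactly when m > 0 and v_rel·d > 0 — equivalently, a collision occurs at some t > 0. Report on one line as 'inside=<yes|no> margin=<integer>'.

d = (15, 9),  |d|² = 306;  R = 4+8 = 12,  c = 306−12² = 162
v_rel = (5, 15),  |v_rel|² = 250;  v_rel·d = (5)·(15) + (15)·(9) = 210
250·t² − 420·t + 162 = 0  ⇒  m = 210² − 250·162 = 3600
m = 3600 > 0,  v_rel·d = 210 > 0  ⇒  inside

inside=yes margin=3600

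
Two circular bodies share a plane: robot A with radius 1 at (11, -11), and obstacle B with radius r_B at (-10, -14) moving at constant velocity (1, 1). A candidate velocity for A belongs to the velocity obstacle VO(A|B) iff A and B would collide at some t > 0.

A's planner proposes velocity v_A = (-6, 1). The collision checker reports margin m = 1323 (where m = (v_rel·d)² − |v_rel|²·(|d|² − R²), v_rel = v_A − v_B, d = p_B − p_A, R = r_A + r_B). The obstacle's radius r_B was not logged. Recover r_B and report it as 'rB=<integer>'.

m = 1323
d = (-21, -3);  v_rel = (-7, 0),  |v_rel|² = 49
v_rel×d = (-7)·(-3) − (0)·(-21) = 21
since m = R²·49 − 21²:  R² = (441 + 1323) / 49 = 36
R = √36 = 6  ⇒  r_B = 6 − 1 = 5

rB=5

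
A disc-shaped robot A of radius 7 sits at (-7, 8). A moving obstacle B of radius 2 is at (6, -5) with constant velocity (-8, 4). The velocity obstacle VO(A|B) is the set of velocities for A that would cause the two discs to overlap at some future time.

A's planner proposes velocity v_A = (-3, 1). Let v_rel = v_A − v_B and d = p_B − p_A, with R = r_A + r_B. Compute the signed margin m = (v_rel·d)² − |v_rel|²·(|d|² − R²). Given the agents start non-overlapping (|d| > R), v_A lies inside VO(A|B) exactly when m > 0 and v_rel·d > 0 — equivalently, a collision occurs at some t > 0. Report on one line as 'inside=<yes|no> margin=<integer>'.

d = (13, -13),  |d|² = 338;  R = 7+2 = 9,  c = 338−9² = 257
v_rel = (5, -3),  |v_rel|² = 34;  v_rel·d = (5)·(13) + (-3)·(-13) = 104
34·t² − 208·t + 257 = 0  ⇒  m = 104² − 34·257 = 2078
m = 2078 > 0,  v_rel·d = 104 > 0  ⇒  inside

inside=yes margin=2078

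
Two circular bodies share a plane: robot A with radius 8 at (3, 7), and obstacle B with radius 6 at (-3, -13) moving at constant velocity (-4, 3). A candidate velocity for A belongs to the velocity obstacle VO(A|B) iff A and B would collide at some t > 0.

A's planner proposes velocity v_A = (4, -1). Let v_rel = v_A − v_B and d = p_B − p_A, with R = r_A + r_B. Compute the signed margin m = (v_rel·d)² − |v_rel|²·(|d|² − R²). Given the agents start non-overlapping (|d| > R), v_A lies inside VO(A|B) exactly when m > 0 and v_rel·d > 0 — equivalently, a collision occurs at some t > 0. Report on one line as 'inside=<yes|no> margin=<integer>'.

d = (-6, -20),  |d|² = 436;  R = 8+6 = 14,  c = 436−14² = 240
v_rel = (8, -4),  |v_rel|² = 80;  v_rel·d = (8)·(-6) + (-4)·(-20) = 32
80·t² − 64·t + 240 = 0  ⇒  m = 32² − 80·240 = -18176
m = -18176 < 0,  v_rel·d = 32 > 0  ⇒  outside

inside=no margin=-18176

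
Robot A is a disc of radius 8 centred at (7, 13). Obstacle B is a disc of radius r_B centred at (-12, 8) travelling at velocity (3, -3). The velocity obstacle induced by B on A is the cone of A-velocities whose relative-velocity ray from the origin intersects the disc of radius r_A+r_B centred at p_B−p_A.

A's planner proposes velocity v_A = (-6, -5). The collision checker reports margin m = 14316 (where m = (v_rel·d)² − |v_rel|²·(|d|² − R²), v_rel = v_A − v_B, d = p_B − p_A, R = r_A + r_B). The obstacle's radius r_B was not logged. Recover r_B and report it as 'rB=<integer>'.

m = 14316
d = (-19, -5);  v_rel = (-9, -2),  |v_rel|² = 85
v_rel×d = (-9)·(-5) − (-2)·(-19) = 7
since m = R²·85 − 7²:  R² = (49 + 14316) / 85 = 169
R = √169 = 13  ⇒  r_B = 13 − 8 = 5

rB=5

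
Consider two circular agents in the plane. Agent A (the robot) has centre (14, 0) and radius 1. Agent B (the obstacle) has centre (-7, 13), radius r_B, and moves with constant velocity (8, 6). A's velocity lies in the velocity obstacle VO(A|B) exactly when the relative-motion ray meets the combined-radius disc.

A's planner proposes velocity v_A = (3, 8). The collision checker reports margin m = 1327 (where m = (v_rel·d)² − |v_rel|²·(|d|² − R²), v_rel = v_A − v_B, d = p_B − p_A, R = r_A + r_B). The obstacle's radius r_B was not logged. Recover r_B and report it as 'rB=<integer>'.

m = 1327
d = (-21, 13);  v_rel = (-5, 2),  |v_rel|² = 29
v_rel×d = (-5)·(13) − (2)·(-21) = -23
since m = R²·29 − (-23)²:  R² = (529 + 1327) / 29 = 64
R = √64 = 8  ⇒  r_B = 8 − 1 = 7

rB=7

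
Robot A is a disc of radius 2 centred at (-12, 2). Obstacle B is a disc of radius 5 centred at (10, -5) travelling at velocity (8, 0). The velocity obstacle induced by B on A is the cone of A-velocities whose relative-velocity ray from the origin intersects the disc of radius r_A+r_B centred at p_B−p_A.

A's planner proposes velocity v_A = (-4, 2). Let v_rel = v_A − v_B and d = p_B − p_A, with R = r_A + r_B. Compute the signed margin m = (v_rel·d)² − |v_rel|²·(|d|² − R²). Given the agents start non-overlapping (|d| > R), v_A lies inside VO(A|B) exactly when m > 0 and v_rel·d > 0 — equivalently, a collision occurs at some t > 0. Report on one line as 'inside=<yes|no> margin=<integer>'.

d = (22, -7),  |d|² = 533;  R = 2+5 = 7,  c = 533−7² = 484
v_rel = (-12, 2),  |v_rel|² = 148;  v_rel·d = (-12)·(22) + (2)·(-7) = -278
148·t² + 556·t + 484 = 0  ⇒  m = (-278)² − 148·484 = 5652
m = 5652 > 0,  v_rel·d = -278 < 0  ⇒  outside

inside=no margin=5652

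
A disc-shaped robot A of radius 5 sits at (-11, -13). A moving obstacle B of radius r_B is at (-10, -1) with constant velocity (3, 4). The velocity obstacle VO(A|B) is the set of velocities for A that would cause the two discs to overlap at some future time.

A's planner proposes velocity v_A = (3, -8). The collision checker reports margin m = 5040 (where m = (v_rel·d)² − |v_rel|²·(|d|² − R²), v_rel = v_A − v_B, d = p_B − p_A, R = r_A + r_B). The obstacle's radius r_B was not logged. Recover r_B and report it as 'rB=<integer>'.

m = 5040
d = (1, 12);  v_rel = (0, -12),  |v_rel|² = 144
v_rel×d = (0)·(12) − (-12)·(1) = 12
since m = R²·144 − 12²:  R² = (144 + 5040) / 144 = 36
R = √36 = 6  ⇒  r_B = 6 − 5 = 1

rB=1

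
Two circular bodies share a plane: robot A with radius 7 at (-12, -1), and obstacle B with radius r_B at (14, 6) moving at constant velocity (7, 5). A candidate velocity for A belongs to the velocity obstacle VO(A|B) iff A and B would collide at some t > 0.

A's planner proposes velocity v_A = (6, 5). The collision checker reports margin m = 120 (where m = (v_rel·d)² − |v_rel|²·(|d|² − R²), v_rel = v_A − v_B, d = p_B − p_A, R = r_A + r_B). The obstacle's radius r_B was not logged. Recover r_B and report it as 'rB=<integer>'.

m = 120
d = (26, 7);  v_rel = (-1, 0),  |v_rel|² = 1
v_rel×d = (-1)·(7) − (0)·(26) = -7
since m = R²·1 − (-7)²:  R² = (49 + 120) / 1 = 169
R = √169 = 13  ⇒  r_B = 13 − 7 = 6

rB=6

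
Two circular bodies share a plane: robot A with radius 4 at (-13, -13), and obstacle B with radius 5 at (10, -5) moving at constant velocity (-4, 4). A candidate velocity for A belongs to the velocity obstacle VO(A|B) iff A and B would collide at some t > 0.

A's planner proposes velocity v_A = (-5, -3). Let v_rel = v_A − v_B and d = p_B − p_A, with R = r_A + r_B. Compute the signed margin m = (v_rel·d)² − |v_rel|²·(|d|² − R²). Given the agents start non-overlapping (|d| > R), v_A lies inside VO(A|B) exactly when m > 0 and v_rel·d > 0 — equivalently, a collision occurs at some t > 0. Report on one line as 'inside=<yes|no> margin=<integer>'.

d = (23, 8),  |d|² = 593;  R = 4+5 = 9,  c = 593−9² = 512
v_rel = (-1, -7),  |v_rel|² = 50;  v_rel·d = (-1)·(23) + (-7)·(8) = -79
50·t² + 158·t + 512 = 0  ⇒  m = (-79)² − 50·512 = -19359
m = -19359 < 0,  v_rel·d = -79 < 0  ⇒  outside

inside=no margin=-19359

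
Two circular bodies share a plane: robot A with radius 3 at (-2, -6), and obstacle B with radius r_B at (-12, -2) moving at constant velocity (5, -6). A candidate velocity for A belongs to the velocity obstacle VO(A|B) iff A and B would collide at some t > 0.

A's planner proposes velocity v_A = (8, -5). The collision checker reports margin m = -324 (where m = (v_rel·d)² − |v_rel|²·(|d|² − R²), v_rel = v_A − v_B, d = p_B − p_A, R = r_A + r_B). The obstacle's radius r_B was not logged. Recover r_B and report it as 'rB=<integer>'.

m = -324
d = (-10, 4);  v_rel = (3, 1),  |v_rel|² = 10
v_rel×d = (3)·(4) − (1)·(-10) = 22
since m = R²·10 − 22²:  R² = (484 + -324) / 10 = 16
R = √16 = 4  ⇒  r_B = 4 − 3 = 1

rB=1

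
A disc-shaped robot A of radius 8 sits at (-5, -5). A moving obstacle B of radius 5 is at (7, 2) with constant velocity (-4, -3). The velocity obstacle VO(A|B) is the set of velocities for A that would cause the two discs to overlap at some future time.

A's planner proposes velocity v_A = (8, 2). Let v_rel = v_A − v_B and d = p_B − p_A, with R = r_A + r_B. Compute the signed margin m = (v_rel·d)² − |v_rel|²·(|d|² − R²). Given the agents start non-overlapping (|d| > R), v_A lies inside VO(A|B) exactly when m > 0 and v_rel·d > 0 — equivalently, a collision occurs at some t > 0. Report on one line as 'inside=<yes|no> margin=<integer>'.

d = (12, 7),  |d|² = 193;  R = 8+5 = 13,  c = 193−13² = 24
v_rel = (12, 5),  |v_rel|² = 169;  v_rel·d = (12)·(12) + (5)·(7) = 179
169·t² − 358·t + 24 = 0  ⇒  m = 179² − 169·24 = 27985
m = 27985 > 0,  v_rel·d = 179 > 0  ⇒  inside

inside=yes margin=27985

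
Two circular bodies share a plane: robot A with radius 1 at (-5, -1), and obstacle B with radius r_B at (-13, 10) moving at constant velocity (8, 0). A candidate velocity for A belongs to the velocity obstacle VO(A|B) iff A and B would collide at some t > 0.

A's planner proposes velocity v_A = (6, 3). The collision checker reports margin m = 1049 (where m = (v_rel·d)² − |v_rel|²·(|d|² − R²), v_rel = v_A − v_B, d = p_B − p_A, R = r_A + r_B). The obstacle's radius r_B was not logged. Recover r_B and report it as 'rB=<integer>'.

m = 1049
d = (-8, 11);  v_rel = (-2, 3),  |v_rel|² = 13
v_rel×d = (-2)·(11) − (3)·(-8) = 2
since m = R²·13 − 2²:  R² = (4 + 1049) / 13 = 81
R = √81 = 9  ⇒  r_B = 9 − 1 = 8

rB=8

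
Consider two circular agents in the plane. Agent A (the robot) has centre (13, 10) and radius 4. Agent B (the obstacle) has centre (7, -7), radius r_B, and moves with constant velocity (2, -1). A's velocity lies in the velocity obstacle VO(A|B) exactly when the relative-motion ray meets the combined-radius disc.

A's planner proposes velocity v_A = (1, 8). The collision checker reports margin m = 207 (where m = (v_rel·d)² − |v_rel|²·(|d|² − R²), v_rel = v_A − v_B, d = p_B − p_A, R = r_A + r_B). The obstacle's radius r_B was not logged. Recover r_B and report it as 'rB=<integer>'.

m = 207
d = (-6, -17);  v_rel = (-1, 9),  |v_rel|² = 82
v_rel×d = (-1)·(-17) − (9)·(-6) = 71
since m = R²·82 − 71²:  R² = (5041 + 207) / 82 = 64
R = √64 = 8  ⇒  r_B = 8 − 4 = 4

rB=4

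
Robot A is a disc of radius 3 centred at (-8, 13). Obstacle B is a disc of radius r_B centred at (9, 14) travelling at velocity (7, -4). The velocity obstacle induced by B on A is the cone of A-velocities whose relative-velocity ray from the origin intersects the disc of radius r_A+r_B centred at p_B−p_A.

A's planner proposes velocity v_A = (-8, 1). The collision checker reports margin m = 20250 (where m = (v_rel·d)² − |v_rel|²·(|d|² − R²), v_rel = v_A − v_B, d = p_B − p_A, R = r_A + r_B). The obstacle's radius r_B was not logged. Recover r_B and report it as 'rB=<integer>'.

m = 20250
d = (17, 1);  v_rel = (-15, 5),  |v_rel|² = 250
v_rel×d = (-15)·(1) − (5)·(17) = -100
since m = R²·250 − (-100)²:  R² = (10000 + 20250) / 250 = 121
R = √121 = 11  ⇒  r_B = 11 − 3 = 8

rB=8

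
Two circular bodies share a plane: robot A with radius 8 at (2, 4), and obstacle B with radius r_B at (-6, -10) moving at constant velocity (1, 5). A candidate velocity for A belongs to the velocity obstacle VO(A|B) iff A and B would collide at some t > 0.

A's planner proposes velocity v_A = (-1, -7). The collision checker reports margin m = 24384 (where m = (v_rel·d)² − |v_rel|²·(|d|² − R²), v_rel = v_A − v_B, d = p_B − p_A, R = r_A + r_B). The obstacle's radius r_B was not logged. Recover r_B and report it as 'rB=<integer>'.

m = 24384
d = (-8, -14);  v_rel = (-2, -12),  |v_rel|² = 148
v_rel×d = (-2)·(-14) − (-12)·(-8) = -68
since m = R²·148 − (-68)²:  R² = (4624 + 24384) / 148 = 196
R = √196 = 14  ⇒  r_B = 14 − 8 = 6

rB=6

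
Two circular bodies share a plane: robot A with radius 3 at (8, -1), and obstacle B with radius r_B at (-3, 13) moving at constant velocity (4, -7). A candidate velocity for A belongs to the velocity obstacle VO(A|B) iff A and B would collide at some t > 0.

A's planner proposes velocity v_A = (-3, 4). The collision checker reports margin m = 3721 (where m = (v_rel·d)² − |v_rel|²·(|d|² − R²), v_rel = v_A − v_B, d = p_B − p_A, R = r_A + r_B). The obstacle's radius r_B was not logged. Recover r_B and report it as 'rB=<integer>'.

m = 3721
d = (-11, 14);  v_rel = (-7, 11),  |v_rel|² = 170
v_rel×d = (-7)·(14) − (11)·(-11) = 23
since m = R²·170 − 23²:  R² = (529 + 3721) / 170 = 25
R = √25 = 5  ⇒  r_B = 5 − 3 = 2

rB=2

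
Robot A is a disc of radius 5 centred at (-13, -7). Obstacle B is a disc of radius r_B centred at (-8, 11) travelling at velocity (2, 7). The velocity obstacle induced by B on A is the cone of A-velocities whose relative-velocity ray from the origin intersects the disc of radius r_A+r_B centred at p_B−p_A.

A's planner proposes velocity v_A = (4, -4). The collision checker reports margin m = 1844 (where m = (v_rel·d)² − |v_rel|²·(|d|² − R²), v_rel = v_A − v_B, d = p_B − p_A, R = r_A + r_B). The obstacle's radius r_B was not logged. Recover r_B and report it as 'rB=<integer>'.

m = 1844
d = (5, 18);  v_rel = (2, -11),  |v_rel|² = 125
v_rel×d = (2)·(18) − (-11)·(5) = 91
since m = R²·125 − 91²:  R² = (8281 + 1844) / 125 = 81
R = √81 = 9  ⇒  r_B = 9 − 5 = 4

rB=4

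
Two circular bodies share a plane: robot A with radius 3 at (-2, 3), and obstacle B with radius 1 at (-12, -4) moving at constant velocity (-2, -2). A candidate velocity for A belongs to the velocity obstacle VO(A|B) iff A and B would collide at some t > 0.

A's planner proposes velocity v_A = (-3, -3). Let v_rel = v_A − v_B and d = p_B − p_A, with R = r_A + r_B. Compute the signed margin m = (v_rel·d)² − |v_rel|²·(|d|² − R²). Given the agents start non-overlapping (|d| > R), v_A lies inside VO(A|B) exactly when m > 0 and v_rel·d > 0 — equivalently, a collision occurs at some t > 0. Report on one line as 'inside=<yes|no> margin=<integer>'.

d = (-10, -7),  |d|² = 149;  R = 3+1 = 4,  c = 149−4² = 133
v_rel = (-1, -1),  |v_rel|² = 2;  v_rel·d = (-1)·(-10) + (-1)·(-7) = 17
2·t² − 34·t + 133 = 0  ⇒  m = 17² − 2·133 = 23
m = 23 > 0,  v_rel·d = 17 > 0  ⇒  inside

inside=yes margin=23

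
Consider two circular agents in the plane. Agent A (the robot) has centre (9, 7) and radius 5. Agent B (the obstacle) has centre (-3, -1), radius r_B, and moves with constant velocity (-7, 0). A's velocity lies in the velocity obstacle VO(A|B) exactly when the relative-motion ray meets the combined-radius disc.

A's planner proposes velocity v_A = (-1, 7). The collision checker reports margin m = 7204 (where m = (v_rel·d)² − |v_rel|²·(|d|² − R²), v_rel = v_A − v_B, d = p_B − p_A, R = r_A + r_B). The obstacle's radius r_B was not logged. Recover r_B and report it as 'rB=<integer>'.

m = 7204
d = (-12, -8);  v_rel = (6, 7),  |v_rel|² = 85
v_rel×d = (6)·(-8) − (7)·(-12) = 36
since m = R²·85 − 36²:  R² = (1296 + 7204) / 85 = 100
R = √100 = 10  ⇒  r_B = 10 − 5 = 5

rB=5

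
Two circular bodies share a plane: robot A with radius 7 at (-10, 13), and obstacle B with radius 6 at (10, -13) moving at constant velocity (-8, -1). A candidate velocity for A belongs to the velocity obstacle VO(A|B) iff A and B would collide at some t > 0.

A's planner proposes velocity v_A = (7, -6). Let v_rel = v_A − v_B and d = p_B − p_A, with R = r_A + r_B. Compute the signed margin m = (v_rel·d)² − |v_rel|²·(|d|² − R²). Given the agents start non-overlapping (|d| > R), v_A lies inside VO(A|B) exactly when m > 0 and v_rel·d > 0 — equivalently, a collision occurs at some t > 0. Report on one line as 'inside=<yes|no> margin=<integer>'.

d = (20, -26),  |d|² = 1076;  R = 7+6 = 13,  c = 1076−13² = 907
v_rel = (15, -5),  |v_rel|² = 250;  v_rel·d = (15)·(20) + (-5)·(-26) = 430
250·t² − 860·t + 907 = 0  ⇒  m = 430² − 250·907 = -41850
m = -41850 < 0,  v_rel·d = 430 > 0  ⇒  outside

inside=no margin=-41850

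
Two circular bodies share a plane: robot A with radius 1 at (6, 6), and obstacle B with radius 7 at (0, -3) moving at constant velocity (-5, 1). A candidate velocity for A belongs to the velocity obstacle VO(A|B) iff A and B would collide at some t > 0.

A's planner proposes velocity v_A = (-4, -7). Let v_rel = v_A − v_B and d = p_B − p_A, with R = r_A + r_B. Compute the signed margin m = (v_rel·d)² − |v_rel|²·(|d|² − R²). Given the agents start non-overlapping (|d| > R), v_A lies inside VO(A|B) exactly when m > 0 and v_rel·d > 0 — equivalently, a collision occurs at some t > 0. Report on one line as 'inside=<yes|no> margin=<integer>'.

d = (-6, -9),  |d|² = 117;  R = 1+7 = 8,  c = 117−8² = 53
v_rel = (1, -8),  |v_rel|² = 65;  v_rel·d = (1)·(-6) + (-8)·(-9) = 66
65·t² − 132·t + 53 = 0  ⇒  m = 66² − 65·53 = 911
m = 911 > 0,  v_rel·d = 66 > 0  ⇒  inside

inside=yes margin=911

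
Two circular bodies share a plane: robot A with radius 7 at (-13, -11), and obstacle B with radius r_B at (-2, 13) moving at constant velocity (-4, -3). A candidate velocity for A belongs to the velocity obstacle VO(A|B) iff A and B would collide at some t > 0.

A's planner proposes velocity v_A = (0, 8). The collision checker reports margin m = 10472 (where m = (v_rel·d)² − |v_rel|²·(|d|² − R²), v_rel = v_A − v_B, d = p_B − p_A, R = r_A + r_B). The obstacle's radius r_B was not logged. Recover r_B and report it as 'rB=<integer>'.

m = 10472
d = (11, 24);  v_rel = (4, 11),  |v_rel|² = 137
v_rel×d = (4)·(24) − (11)·(11) = -25
since m = R²·137 − (-25)²:  R² = (625 + 10472) / 137 = 81
R = √81 = 9  ⇒  r_B = 9 − 7 = 2

rB=2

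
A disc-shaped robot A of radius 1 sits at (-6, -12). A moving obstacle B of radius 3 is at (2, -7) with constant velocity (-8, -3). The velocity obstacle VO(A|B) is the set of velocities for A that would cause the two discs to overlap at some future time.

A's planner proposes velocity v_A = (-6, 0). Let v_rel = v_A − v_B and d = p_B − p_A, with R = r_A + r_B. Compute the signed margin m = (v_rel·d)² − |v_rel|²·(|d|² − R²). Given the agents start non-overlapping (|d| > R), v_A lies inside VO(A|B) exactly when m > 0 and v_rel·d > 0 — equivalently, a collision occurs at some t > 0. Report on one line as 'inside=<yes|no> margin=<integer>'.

d = (8, 5),  |d|² = 89;  R = 1+3 = 4,  c = 89−4² = 73
v_rel = (2, 3),  |v_rel|² = 13;  v_rel·d = (2)·(8) + (3)·(5) = 31
13·t² − 62·t + 73 = 0  ⇒  m = 31² − 13·73 = 12
m = 12 > 0,  v_rel·d = 31 > 0  ⇒  inside

inside=yes margin=12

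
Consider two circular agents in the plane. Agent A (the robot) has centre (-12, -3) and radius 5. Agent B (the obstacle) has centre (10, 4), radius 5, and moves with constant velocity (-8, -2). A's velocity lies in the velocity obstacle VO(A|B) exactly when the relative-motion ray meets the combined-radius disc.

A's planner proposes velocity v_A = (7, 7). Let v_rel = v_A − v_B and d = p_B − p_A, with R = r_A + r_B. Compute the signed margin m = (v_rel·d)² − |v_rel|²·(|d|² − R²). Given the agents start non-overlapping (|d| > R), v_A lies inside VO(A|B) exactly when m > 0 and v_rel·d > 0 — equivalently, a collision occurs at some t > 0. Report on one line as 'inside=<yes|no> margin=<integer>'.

d = (22, 7),  |d|² = 533;  R = 5+5 = 10,  c = 533−10² = 433
v_rel = (15, 9),  |v_rel|² = 306;  v_rel·d = (15)·(22) + (9)·(7) = 393
306·t² − 786·t + 433 = 0  ⇒  m = 393² − 306·433 = 21951
m = 21951 > 0,  v_rel·d = 393 > 0  ⇒  inside

inside=yes margin=21951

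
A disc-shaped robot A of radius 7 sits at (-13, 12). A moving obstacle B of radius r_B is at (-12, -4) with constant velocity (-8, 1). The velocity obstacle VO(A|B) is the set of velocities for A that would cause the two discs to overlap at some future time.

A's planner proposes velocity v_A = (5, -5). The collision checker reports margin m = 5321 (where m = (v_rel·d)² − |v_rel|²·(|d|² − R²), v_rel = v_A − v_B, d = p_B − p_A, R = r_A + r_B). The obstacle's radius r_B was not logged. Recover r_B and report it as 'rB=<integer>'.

m = 5321
d = (1, -16);  v_rel = (13, -6),  |v_rel|² = 205
v_rel×d = (13)·(-16) − (-6)·(1) = -202
since m = R²·205 − (-202)²:  R² = (40804 + 5321) / 205 = 225
R = √225 = 15  ⇒  r_B = 15 − 7 = 8

rB=8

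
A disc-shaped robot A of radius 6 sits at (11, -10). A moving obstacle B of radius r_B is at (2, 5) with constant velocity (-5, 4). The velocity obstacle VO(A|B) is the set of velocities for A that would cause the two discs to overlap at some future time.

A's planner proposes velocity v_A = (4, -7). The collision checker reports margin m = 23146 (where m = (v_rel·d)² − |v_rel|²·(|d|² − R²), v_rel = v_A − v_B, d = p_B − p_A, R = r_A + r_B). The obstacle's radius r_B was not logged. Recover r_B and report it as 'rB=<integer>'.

m = 23146
d = (-9, 15);  v_rel = (9, -11),  |v_rel|² = 202
v_rel×d = (9)·(15) − (-11)·(-9) = 36
since m = R²·202 − 36²:  R² = (1296 + 23146) / 202 = 121
R = √121 = 11  ⇒  r_B = 11 − 6 = 5

rB=5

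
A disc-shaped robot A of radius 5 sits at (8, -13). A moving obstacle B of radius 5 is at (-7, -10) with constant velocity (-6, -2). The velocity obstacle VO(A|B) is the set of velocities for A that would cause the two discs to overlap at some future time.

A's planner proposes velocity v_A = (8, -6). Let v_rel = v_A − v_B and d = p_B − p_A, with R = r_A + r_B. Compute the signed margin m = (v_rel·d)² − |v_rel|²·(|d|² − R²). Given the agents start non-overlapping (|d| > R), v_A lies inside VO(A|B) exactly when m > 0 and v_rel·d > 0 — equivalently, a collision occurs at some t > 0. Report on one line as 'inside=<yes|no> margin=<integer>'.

d = (-15, 3),  |d|² = 234;  R = 5+5 = 10,  c = 234−10² = 134
v_rel = (14, -4),  |v_rel|² = 212;  v_rel·d = (14)·(-15) + (-4)·(3) = -222
212·t² + 444·t + 134 = 0  ⇒  m = (-222)² − 212·134 = 20876
m = 20876 > 0,  v_rel·d = -222 < 0  ⇒  outside

inside=no margin=20876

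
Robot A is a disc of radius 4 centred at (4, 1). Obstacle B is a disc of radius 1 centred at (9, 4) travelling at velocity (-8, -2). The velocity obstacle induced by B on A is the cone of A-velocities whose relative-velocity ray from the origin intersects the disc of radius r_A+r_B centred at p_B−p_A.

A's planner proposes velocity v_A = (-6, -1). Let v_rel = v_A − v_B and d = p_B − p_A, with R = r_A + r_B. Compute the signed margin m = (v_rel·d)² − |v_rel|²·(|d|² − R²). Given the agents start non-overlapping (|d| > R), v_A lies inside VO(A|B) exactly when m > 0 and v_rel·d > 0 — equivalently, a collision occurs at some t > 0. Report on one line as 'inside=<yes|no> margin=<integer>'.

d = (5, 3),  |d|² = 34;  R = 4+1 = 5,  c = 34−5² = 9
v_rel = (2, 1),  |v_rel|² = 5;  v_rel·d = (2)·(5) + (1)·(3) = 13
5·t² − 26·t + 9 = 0  ⇒  m = 13² − 5·9 = 124
m = 124 > 0,  v_rel·d = 13 > 0  ⇒  inside

inside=yes margin=124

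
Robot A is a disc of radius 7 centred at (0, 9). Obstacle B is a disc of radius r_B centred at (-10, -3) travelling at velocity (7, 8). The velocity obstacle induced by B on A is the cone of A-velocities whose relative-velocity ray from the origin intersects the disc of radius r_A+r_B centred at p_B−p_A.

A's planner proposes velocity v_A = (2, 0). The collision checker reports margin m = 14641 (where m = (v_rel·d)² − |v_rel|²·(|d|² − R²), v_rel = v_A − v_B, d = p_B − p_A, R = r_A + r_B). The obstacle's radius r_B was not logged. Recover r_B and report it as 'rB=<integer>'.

m = 14641
d = (-10, -12);  v_rel = (-5, -8),  |v_rel|² = 89
v_rel×d = (-5)·(-12) − (-8)·(-10) = -20
since m = R²·89 − (-20)²:  R² = (400 + 14641) / 89 = 169
R = √169 = 13  ⇒  r_B = 13 − 7 = 6

rB=6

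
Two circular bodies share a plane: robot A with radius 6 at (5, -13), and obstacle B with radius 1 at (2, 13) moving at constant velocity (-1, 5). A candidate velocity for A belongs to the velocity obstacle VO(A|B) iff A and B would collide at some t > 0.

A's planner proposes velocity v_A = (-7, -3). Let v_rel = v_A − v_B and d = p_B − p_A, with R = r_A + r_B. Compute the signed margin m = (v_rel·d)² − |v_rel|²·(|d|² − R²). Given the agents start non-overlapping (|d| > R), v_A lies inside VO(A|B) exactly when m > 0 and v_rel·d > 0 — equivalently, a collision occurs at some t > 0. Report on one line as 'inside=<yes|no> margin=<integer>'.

d = (-3, 26),  |d|² = 685;  R = 6+1 = 7,  c = 685−7² = 636
v_rel = (-6, -8),  |v_rel|² = 100;  v_rel·d = (-6)·(-3) + (-8)·(26) = -190
100·t² + 380·t + 636 = 0  ⇒  m = (-190)² − 100·636 = -27500
m = -27500 < 0,  v_rel·d = -190 < 0  ⇒  outside

inside=no margin=-27500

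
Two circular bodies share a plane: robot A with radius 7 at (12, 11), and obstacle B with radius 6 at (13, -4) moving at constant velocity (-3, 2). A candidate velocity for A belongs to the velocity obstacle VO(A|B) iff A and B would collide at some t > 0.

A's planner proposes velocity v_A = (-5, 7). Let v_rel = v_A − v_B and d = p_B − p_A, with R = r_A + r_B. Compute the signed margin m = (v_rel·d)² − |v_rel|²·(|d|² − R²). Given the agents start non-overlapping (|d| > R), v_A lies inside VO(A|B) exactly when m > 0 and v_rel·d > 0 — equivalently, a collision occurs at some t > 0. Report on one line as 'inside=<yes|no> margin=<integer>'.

d = (1, -15),  |d|² = 226;  R = 7+6 = 13,  c = 226−13² = 57
v_rel = (-2, 5),  |v_rel|² = 29;  v_rel·d = (-2)·(1) + (5)·(-15) = -77
29·t² + 154·t + 57 = 0  ⇒  m = (-77)² − 29·57 = 4276
m = 4276 > 0,  v_rel·d = -77 < 0  ⇒  outside

inside=no margin=4276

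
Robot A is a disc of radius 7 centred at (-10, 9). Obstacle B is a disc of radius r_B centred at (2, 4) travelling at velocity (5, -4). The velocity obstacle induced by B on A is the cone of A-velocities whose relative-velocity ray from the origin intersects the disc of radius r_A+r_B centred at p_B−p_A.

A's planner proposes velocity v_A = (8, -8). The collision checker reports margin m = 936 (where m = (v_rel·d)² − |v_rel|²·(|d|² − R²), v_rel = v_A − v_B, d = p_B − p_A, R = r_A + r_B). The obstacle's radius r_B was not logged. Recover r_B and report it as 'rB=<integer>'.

m = 936
d = (12, -5);  v_rel = (3, -4),  |v_rel|² = 25
v_rel×d = (3)·(-5) − (-4)·(12) = 33
since m = R²·25 − 33²:  R² = (1089 + 936) / 25 = 81
R = √81 = 9  ⇒  r_B = 9 − 7 = 2

rB=2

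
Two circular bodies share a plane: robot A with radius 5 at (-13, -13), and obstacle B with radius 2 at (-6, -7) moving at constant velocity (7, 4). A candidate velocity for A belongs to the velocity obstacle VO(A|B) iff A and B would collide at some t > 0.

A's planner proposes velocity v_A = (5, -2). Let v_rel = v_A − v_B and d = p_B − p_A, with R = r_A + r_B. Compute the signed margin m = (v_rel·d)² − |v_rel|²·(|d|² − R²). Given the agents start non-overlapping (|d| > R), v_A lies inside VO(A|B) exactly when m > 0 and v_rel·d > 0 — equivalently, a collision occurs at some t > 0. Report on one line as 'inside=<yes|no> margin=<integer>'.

d = (7, 6),  |d|² = 85;  R = 5+2 = 7,  c = 85−7² = 36
v_rel = (-2, -6),  |v_rel|² = 40;  v_rel·d = (-2)·(7) + (-6)·(6) = -50
40·t² + 100·t + 36 = 0  ⇒  m = (-50)² − 40·36 = 1060
m = 1060 > 0,  v_rel·d = -50 < 0  ⇒  outside

inside=no margin=1060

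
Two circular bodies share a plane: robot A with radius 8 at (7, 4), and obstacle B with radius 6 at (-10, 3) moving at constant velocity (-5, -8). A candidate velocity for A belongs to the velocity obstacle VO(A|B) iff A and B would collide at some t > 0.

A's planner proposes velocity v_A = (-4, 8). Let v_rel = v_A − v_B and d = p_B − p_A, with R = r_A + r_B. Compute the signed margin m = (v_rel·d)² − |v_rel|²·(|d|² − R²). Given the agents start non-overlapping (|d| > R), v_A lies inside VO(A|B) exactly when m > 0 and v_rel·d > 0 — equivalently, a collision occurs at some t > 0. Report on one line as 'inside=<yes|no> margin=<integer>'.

d = (-17, -1),  |d|² = 290;  R = 8+6 = 14,  c = 290−14² = 94
v_rel = (1, 16),  |v_rel|² = 257;  v_rel·d = (1)·(-17) + (16)·(-1) = -33
257·t² + 66·t + 94 = 0  ⇒  m = (-33)² − 257·94 = -23069
m = -23069 < 0,  v_rel·d = -33 < 0  ⇒  outside

inside=no margin=-23069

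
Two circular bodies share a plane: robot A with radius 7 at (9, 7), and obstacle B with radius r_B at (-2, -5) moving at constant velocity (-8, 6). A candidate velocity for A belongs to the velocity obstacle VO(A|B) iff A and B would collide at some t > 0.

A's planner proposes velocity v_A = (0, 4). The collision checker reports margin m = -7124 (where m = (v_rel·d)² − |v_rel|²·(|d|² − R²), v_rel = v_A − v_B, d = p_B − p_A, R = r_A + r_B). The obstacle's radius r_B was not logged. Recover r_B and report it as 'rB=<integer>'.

m = -7124
d = (-11, -12);  v_rel = (8, -2),  |v_rel|² = 68
v_rel×d = (8)·(-12) − (-2)·(-11) = -118
since m = R²·68 − (-118)²:  R² = (13924 + -7124) / 68 = 100
R = √100 = 10  ⇒  r_B = 10 − 7 = 3

rB=3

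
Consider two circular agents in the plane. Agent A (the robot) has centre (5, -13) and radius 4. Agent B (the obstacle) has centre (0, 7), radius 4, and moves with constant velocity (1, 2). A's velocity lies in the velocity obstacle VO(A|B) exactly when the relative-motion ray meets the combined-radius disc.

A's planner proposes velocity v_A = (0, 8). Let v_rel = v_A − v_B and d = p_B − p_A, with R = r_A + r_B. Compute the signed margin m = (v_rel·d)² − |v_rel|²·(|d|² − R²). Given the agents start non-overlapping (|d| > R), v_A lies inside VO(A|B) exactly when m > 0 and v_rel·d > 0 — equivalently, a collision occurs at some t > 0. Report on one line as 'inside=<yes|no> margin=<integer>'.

d = (-5, 20),  |d|² = 425;  R = 4+4 = 8,  c = 425−8² = 361
v_rel = (-1, 6),  |v_rel|² = 37;  v_rel·d = (-1)·(-5) + (6)·(20) = 125
37·t² − 250·t + 361 = 0  ⇒  m = 125² − 37·361 = 2268
m = 2268 > 0,  v_rel·d = 125 > 0  ⇒  inside

inside=yes margin=2268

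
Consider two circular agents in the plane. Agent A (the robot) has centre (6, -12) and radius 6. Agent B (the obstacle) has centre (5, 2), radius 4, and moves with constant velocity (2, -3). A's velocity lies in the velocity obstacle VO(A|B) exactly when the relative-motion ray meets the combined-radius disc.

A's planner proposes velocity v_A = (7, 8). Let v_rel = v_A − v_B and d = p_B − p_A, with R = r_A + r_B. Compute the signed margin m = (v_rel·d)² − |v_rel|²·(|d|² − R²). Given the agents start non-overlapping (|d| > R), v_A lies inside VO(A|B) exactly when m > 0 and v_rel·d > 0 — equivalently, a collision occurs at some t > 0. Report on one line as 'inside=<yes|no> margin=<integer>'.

d = (-1, 14),  |d|² = 197;  R = 6+4 = 10,  c = 197−10² = 97
v_rel = (5, 11),  |v_rel|² = 146;  v_rel·d = (5)·(-1) + (11)·(14) = 149
146·t² − 298·t + 97 = 0  ⇒  m = 149² − 146·97 = 8039
m = 8039 > 0,  v_rel·d = 149 > 0  ⇒  inside

inside=yes margin=8039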